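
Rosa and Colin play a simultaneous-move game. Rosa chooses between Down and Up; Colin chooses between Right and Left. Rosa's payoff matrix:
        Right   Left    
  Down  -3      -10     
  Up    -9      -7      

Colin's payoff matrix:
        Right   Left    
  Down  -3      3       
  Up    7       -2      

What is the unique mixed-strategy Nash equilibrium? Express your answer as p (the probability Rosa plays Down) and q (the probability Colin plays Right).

Rosa's mix must leave Colin indifferent between Right and Left.
  Colin's payoff to Right: p·(-3) + (1−p)·7 = -10p + 7
  Colin's payoff to Left: p·3 + (1−p)·(-2) = 5p - 2
  -10p + 7 = 5p - 2  ⇒  -15p = -9  ⇒  p = 3/5.
For Rosa to be willing to mix, Rosa must be indifferent between Down and Up, which pins down Colin's mix.
  Rosa's payoff to Down: q·(-3) + (1−q)·(-10) = 7q - 10
  Rosa's payoff to Up: q·(-9) + (1−q)·(-7) = -2q - 7
  7q - 10 = -2q - 7  ⇒  9q = 3  ⇒  q = 1/3.

p = 3/5, q = 1/3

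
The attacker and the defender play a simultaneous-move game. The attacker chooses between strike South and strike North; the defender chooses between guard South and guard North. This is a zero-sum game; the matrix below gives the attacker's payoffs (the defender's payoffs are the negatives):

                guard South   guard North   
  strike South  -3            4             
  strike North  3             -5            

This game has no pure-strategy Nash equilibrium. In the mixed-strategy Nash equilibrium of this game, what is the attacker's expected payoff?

In a mixed equilibrium the attacker is indifferent between strike South and strike North; this condition fixes q.
  the attacker's payoff to strike South: q·(-3) + (1−q)·4 = -7q + 4
  the attacker's payoff to strike North: q·3 + (1−q)·(-5) = 8q - 5
  -7q + 4 = 8q - 5  ⇒  -15q = -9  ⇒  q = 3/5.
At equilibrium the attacker is indifferent across rows, so the attacker's payoff equals the payoff from strike South: (3/5)·(-3) + (2/5)·4 = -1/5.

-1/5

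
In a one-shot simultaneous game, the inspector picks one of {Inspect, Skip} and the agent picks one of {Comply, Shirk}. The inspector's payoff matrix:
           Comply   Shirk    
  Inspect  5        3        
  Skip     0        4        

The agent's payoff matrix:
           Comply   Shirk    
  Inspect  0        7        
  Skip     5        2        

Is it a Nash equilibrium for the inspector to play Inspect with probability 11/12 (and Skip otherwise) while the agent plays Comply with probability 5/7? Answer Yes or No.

No

Given the inspector's mix p = 11/12, the agent's payoff from Comply is 5/12 but from Shirk is 79/12. The agent strictly prefers Shirk, so the agent would not mix.
So the proposed profile is not a Nash equilibrium.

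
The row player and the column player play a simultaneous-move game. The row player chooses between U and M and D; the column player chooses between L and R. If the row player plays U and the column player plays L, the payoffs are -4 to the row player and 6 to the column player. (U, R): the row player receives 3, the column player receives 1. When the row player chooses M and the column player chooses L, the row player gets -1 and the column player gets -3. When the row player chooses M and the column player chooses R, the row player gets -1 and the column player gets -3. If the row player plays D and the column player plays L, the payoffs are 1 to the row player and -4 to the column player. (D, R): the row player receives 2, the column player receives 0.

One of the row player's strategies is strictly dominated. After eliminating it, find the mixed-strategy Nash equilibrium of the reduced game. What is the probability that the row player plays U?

p = 4/9

The row player's strategy M is strictly dominated by D: 1 > -1 and 2 > -1. Eliminate M.
For the column player to be willing to mix, the column player must be indifferent between L and R, which pins down the row player's mix.
  the column player's payoff from L: p·6 + (1−p)·(-4) = 10p - 4
  the column player's payoff from R: p·1 + (1−p)·0 = p
  10p - 4 = p  ⇒  9p = 4  ⇒  p = 4/9.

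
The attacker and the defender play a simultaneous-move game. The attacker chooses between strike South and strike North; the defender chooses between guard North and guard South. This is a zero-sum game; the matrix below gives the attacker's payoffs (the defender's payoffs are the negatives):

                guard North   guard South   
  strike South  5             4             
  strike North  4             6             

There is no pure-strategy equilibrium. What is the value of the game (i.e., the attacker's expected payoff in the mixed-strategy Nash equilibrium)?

v = 14/3

Set the attacker's expected payoff from strike South equal to that from strike North:
  the attacker's payoff to strike South: q·5 + (1−q)·4 = q + 4
  the attacker's payoff to strike North: q·4 + (1−q)·6 = -2q + 6
  q + 4 = -2q + 6  ⇒  3q = 2  ⇒  q = 2/3.
The value is the attacker's expected payoff against this mix (using strike South): (2/3)·5 + (1/3)·4 = 14/3.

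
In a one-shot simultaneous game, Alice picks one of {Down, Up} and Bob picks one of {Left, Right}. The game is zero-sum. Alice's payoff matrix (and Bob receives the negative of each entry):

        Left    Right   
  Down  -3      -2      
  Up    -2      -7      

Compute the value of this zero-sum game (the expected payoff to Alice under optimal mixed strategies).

v = -17/6

For Alice to be willing to mix, Alice must be indifferent between Down and Up, which pins down Bob's mix.
  Alice's payoff to Down: q·(-3) + (1−q)·(-2) = -q - 2
  Alice's payoff to Up: q·(-2) + (1−q)·(-7) = 5q - 7
  -q - 2 = 5q - 7  ⇒  -6q = -5  ⇒  q = 5/6.
The value is Alice's expected payoff against this mix (using Down): (5/6)·(-3) + (1/6)·(-2) = -17/6.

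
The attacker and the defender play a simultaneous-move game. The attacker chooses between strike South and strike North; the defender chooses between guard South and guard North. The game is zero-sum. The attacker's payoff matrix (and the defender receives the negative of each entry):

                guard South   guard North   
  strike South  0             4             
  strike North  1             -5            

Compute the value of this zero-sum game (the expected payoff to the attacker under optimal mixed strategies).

Set the attacker's expected payoff from strike South equal to that from strike North:
  the attacker's payoff from strike South: q·0 + (1−q)·4 = -4q + 4
  the attacker's payoff from strike North: q·1 + (1−q)·(-5) = 6q - 5
  -4q + 4 = 6q - 5  ⇒  -10q = -9  ⇒  q = 9/10.
The value is the attacker's expected payoff against this mix (using strike South): (9/10)·0 + (1/10)·4 = 2/5.

v = 2/5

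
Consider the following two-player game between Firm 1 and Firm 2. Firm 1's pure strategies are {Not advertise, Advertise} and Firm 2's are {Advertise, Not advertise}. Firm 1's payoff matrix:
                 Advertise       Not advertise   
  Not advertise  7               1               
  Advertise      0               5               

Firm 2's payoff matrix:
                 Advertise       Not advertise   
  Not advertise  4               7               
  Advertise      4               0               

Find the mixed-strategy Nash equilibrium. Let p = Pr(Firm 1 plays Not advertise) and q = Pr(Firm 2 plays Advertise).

For Firm 2 to be willing to mix, Firm 2 must be indifferent between Advertise and Not advertise, which pins down Firm 1's mix.
  Firm 2's payoff from Advertise: p·4 + (1−p)·4 = 4
  Firm 2's payoff from Not advertise: p·7 + (1−p)·0 = 7p
  4 = 7p  ⇒  -7p = -4  ⇒  p = 4/7.
For Firm 1 to be willing to mix, Firm 1 must be indifferent between Not advertise and Advertise, which pins down Firm 2's mix.
  Firm 1's expected payoff from Not advertise: q·7 + (1−q)·1 = 6q + 1
  Firm 1's expected payoff from Advertise: q·0 + (1−q)·5 = -5q + 5
  6q + 1 = -5q + 5  ⇒  11q = 4  ⇒  q = 4/11.

p = 4/7, q = 4/11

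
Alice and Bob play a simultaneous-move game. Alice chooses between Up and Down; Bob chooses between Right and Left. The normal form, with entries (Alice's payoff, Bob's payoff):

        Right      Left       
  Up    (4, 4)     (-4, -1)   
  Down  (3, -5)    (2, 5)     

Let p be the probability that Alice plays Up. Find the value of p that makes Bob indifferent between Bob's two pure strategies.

p = 2/3

Set Bob's expected payoff from Right equal to that from Left:
  Bob's payoff to Right: p·4 + (1−p)·(-5) = 9p - 5
  Bob's payoff to Left: p·(-1) + (1−p)·5 = -6p + 5
  9p - 5 = -6p + 5  ⇒  15p = 10  ⇒  p = 2/3.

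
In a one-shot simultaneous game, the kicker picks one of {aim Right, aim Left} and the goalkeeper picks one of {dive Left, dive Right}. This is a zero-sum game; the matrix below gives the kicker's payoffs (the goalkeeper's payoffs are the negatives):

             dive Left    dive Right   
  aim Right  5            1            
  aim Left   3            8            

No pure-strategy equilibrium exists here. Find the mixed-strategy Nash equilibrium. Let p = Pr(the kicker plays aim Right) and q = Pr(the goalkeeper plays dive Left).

p = 5/9, q = 7/9

In a mixed equilibrium the goalkeeper is indifferent between dive Left and dive Right; this condition fixes p.
  the goalkeeper's expected payoff from dive Left: p·(-5) + (1−p)·(-3) = -2p - 3
  the goalkeeper's expected payoff from dive Right: p·(-1) + (1−p)·(-8) = 7p - 8
  -2p - 3 = 7p - 8  ⇒  -9p = -5  ⇒  p = 5/9.
The kicker's indifference between aim Right and aim Left determines the goalkeeper's mixing probability q:
  the kicker's payoff to aim Right: q·5 + (1−q)·1 = 4q + 1
  the kicker's payoff to aim Left: q·3 + (1−q)·8 = -5q + 8
  4q + 1 = -5q + 8  ⇒  9q = 7  ⇒  q = 7/9.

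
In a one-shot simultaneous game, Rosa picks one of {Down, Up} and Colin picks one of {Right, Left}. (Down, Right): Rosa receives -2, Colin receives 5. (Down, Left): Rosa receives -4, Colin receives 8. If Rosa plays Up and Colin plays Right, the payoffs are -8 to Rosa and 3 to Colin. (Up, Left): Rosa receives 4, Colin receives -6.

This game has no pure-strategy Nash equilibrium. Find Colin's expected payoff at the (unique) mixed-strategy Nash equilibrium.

Set Colin's expected payoff from Right equal to that from Left:
  Colin's payoff from Right: p·5 + (1−p)·3 = 2p + 3
  Colin's payoff from Left: p·8 + (1−p)·(-6) = 14p - 6
  2p + 3 = 14p - 6  ⇒  -12p = -9  ⇒  p = 3/4.
At equilibrium Colin is indifferent across columns, so Colin's payoff equals the payoff from Right: (3/4)·5 + (1/4)·3 = 9/2.

9/2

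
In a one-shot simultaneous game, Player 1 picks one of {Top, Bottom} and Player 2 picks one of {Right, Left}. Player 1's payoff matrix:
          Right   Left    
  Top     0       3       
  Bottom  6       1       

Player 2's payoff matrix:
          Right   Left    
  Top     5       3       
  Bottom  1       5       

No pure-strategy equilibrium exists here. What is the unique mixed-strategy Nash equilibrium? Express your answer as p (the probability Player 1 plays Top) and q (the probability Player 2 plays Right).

Set Player 2's expected payoff from Right equal to that from Left:
  Player 2's payoff to Right: p·5 + (1−p)·1 = 4p + 1
  Player 2's payoff to Left: p·3 + (1−p)·5 = -2p + 5
  4p + 1 = -2p + 5  ⇒  6p = 4  ⇒  p = 2/3.
In a mixed equilibrium Player 1 is indifferent between Top and Bottom; this condition fixes q.
  Player 1's expected payoff from Top: q·0 + (1−q)·3 = -3q + 3
  Player 1's expected payoff from Bottom: q·6 + (1−q)·1 = 5q + 1
  -3q + 3 = 5q + 1  ⇒  -8q = -2  ⇒  q = 1/4.

p = 2/3, q = 1/4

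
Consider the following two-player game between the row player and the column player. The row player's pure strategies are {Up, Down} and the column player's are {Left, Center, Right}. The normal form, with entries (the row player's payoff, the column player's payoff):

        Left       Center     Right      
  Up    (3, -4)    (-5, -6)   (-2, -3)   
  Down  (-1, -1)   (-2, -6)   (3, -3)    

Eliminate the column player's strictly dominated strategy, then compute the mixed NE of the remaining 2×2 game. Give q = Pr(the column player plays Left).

q = 5/9

The column player's strategy Center is strictly dominated by Right: -3 > -6 and -3 > -6. Eliminate Center.
Set the row player's expected payoff from Up equal to that from Down:
  the row player's expected payoff from Up: q·3 + (1−q)·(-2) = 5q - 2
  the row player's expected payoff from Down: q·(-1) + (1−q)·3 = -4q + 3
  5q - 2 = -4q + 3  ⇒  9q = 5  ⇒  q = 5/9.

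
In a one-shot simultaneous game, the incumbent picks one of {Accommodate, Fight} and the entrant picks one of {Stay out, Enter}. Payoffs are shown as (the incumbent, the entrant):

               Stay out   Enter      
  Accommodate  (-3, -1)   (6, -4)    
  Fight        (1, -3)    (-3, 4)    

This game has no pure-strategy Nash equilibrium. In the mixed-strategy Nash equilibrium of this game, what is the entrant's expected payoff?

-8/5

Set the entrant's expected payoff from Stay out equal to that from Enter:
  the entrant's payoff from Stay out: p·(-1) + (1−p)·(-3) = 2p - 3
  the entrant's payoff from Enter: p·(-4) + (1−p)·4 = -8p + 4
  2p - 3 = -8p + 4  ⇒  10p = 7  ⇒  p = 7/10.
At equilibrium the entrant is indifferent across columns, so the entrant's payoff equals the payoff from Stay out: (7/10)·(-1) + (3/10)·(-3) = -8/5.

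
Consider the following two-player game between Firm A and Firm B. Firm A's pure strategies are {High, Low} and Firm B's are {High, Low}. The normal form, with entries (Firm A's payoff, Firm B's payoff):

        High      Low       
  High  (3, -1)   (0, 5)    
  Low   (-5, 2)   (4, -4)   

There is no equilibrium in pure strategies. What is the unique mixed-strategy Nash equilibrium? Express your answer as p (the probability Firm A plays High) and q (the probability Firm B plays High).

p = 1/2, q = 1/3

For Firm B to be willing to mix, Firm B must be indifferent between High and Low, which pins down Firm A's mix.
  Firm B's payoff from High: p·(-1) + (1−p)·2 = -3p + 2
  Firm B's payoff from Low: p·5 + (1−p)·(-4) = 9p - 4
  -3p + 2 = 9p - 4  ⇒  -12p = -6  ⇒  p = 1/2.
Firm A's indifference between High and Low determines Firm B's mixing probability q:
  Firm A's payoff from High: q·3 + (1−q)·0 = 3q
  Firm A's payoff from Low: q·(-5) + (1−q)·4 = -9q + 4
  3q = -9q + 4  ⇒  12q = 4  ⇒  q = 1/3.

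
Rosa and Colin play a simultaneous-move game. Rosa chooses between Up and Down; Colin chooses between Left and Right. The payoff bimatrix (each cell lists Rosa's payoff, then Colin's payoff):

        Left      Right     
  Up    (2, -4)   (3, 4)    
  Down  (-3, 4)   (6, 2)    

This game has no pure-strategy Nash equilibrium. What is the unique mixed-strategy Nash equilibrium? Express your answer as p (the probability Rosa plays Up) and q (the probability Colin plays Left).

p = 1/5, q = 3/8

For Colin to be willing to mix, Colin must be indifferent between Left and Right, which pins down Rosa's mix.
  Colin's expected payoff from Left: p·(-4) + (1−p)·4 = -8p + 4
  Colin's expected payoff from Right: p·4 + (1−p)·2 = 2p + 2
  -8p + 4 = 2p + 2  ⇒  -10p = -2  ⇒  p = 1/5.
Set Rosa's expected payoff from Up equal to that from Down:
  Rosa's payoff to Up: q·2 + (1−q)·3 = -q + 3
  Rosa's payoff to Down: q·(-3) + (1−q)·6 = -9q + 6
  -q + 3 = -9q + 6  ⇒  8q = 3  ⇒  q = 3/8.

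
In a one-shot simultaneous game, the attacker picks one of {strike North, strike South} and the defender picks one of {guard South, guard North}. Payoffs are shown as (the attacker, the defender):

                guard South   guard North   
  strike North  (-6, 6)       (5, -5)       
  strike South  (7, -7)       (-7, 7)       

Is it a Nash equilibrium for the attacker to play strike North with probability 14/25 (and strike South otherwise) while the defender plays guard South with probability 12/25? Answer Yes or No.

Check the defender's indifference given the attacker's mix p = 14/25:
  payoff from guard South = 7/25; payoff from guard North = 7/25 — equal.
Check the attacker's indifference given the defender's mix q = 12/25:
  payoff from strike North = -7/25; payoff from strike South = -7/25 — equal.
Both players are indifferent, so neither can profitably deviate.

Yes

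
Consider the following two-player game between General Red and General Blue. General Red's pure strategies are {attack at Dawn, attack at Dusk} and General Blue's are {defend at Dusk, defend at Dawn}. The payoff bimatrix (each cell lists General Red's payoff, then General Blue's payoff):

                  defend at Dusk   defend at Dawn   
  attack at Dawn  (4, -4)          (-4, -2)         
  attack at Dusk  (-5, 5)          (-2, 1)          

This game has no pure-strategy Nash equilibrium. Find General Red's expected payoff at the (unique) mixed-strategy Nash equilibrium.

Set General Red's expected payoff from attack at Dawn equal to that from attack at Dusk:
  General Red's expected payoff from attack at Dawn: q·4 + (1−q)·(-4) = 8q - 4
  General Red's expected payoff from attack at Dusk: q·(-5) + (1−q)·(-2) = -3q - 2
  8q - 4 = -3q - 2  ⇒  11q = 2  ⇒  q = 2/11.
At equilibrium General Red is indifferent across rows, so General Red's payoff equals the payoff from attack at Dawn: (2/11)·4 + (9/11)·(-4) = -28/11.

-28/11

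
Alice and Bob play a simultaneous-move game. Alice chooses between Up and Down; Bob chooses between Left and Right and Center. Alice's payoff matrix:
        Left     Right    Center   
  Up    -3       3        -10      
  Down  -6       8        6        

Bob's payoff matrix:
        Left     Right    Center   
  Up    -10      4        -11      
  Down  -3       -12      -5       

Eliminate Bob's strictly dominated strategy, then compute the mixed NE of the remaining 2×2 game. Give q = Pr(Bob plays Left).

q = 5/8

Bob's strategy Center is strictly dominated by Left: -10 > -11 and -3 > -5. Eliminate Center.
Bob's mix must leave Alice indifferent between Up and Down.
  Alice's payoff to Up: q·(-3) + (1−q)·3 = -6q + 3
  Alice's payoff to Down: q·(-6) + (1−q)·8 = -14q + 8
  -6q + 3 = -14q + 8  ⇒  8q = 5  ⇒  q = 5/8.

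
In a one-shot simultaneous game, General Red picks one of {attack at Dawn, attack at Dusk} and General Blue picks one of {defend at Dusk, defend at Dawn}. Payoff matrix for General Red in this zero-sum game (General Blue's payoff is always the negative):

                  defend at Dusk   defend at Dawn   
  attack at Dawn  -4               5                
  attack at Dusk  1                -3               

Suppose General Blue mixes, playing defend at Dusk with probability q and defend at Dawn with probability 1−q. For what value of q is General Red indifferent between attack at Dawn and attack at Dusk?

General Blue's mix must leave General Red indifferent between attack at Dawn and attack at Dusk.
  General Red's expected payoff from attack at Dawn: q·(-4) + (1−q)·5 = -9q + 5
  General Red's expected payoff from attack at Dusk: q·1 + (1−q)·(-3) = 4q - 3
  -9q + 5 = 4q - 3  ⇒  -13q = -8  ⇒  q = 8/13.

q = 8/13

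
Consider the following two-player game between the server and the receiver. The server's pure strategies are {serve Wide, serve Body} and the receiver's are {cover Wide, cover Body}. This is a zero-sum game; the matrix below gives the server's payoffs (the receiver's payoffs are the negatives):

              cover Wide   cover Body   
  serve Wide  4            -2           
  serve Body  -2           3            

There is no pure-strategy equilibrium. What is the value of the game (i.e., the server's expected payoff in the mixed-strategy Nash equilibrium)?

The receiver's mix must leave the server indifferent between serve Wide and serve Body.
  the server's payoff from serve Wide: q·4 + (1−q)·(-2) = 6q - 2
  the server's payoff from serve Body: q·(-2) + (1−q)·3 = -5q + 3
  6q - 2 = -5q + 3  ⇒  11q = 5  ⇒  q = 5/11.
The value is the server's expected payoff against this mix (using serve Wide): (5/11)·4 + (6/11)·(-2) = 8/11.

v = 8/11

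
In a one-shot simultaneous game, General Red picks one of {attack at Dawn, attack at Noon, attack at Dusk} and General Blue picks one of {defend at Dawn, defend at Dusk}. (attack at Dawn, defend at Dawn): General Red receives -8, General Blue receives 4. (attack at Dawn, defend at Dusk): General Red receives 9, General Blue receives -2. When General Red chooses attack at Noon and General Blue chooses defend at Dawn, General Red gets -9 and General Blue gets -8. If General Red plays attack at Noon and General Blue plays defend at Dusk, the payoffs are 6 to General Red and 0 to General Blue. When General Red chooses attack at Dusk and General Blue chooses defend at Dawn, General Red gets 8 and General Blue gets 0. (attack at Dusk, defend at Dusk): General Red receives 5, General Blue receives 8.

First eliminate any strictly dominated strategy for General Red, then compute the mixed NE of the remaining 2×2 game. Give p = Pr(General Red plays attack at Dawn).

General Red's strategy attack at Noon is strictly dominated by attack at Dawn: -8 > -9 and 9 > 6. Eliminate attack at Noon.
For General Blue to be willing to mix, General Blue must be indifferent between defend at Dawn and defend at Dusk, which pins down General Red's mix.
  General Blue's expected payoff from defend at Dawn: p·4 + (1−p)·0 = 4p
  General Blue's expected payoff from defend at Dusk: p·(-2) + (1−p)·8 = -10p + 8
  4p = -10p + 8  ⇒  14p = 8  ⇒  p = 4/7.

p = 4/7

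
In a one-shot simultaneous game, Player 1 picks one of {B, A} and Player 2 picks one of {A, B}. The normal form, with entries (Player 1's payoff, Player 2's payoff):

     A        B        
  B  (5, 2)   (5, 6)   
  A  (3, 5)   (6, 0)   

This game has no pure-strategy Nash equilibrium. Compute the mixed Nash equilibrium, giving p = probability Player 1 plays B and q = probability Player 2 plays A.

p = 5/9, q = 1/3

In a mixed equilibrium Player 2 is indifferent between A and B; this condition fixes p.
  Player 2's payoff to A: p·2 + (1−p)·5 = -3p + 5
  Player 2's payoff to B: p·6 + (1−p)·0 = 6p
  -3p + 5 = 6p  ⇒  -9p = -5  ⇒  p = 5/9.
Set Player 1's expected payoff from B equal to that from A:
  Player 1's expected payoff from B: q·5 + (1−q)·5 = 5
  Player 1's expected payoff from A: q·3 + (1−q)·6 = -3q + 6
  5 = -3q + 6  ⇒  3q = 1  ⇒  q = 1/3.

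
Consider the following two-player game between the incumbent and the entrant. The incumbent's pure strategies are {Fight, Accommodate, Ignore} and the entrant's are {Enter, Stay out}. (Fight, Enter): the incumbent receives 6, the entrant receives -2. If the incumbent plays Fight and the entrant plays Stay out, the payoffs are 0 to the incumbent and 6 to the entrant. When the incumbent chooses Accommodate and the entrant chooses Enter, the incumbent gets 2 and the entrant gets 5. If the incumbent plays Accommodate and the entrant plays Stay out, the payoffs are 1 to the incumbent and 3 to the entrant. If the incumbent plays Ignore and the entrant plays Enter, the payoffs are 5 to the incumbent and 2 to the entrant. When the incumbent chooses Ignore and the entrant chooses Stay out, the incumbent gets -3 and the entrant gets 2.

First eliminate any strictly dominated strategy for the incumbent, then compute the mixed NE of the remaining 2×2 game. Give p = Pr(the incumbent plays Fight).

The incumbent's strategy Ignore is strictly dominated by Fight: 6 > 5 and 0 > -3. Eliminate Ignore.
Set the entrant's expected payoff from Enter equal to that from Stay out:
  the entrant's expected payoff from Enter: p·(-2) + (1−p)·5 = -7p + 5
  the entrant's expected payoff from Stay out: p·6 + (1−p)·3 = 3p + 3
  -7p + 5 = 3p + 3  ⇒  -10p = -2  ⇒  p = 1/5.

p = 1/5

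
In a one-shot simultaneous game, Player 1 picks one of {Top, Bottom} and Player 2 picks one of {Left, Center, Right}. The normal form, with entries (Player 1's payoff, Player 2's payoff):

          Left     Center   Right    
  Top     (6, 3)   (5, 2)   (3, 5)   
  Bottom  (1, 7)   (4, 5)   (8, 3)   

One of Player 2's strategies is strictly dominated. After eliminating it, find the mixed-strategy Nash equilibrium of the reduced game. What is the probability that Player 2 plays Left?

Player 2's strategy Center is strictly dominated by Left: 3 > 2 and 7 > 5. Eliminate Center.
For Player 1 to be willing to mix, Player 1 must be indifferent between Top and Bottom, which pins down Player 2's mix.
  Player 1's expected payoff from Top: q·6 + (1−q)·3 = 3q + 3
  Player 1's expected payoff from Bottom: q·1 + (1−q)·8 = -7q + 8
  3q + 3 = -7q + 8  ⇒  10q = 5  ⇒  q = 1/2.

q = 1/2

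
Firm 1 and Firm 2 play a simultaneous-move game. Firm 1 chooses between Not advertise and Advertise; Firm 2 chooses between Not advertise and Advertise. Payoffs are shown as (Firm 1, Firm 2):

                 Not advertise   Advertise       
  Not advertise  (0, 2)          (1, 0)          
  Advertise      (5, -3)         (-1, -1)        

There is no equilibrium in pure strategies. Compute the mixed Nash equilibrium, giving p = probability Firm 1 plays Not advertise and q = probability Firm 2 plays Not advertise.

For Firm 2 to be willing to mix, Firm 2 must be indifferent between Not advertise and Advertise, which pins down Firm 1's mix.
  Firm 2's expected payoff from Not advertise: p·2 + (1−p)·(-3) = 5p - 3
  Firm 2's expected payoff from Advertise: p·0 + (1−p)·(-1) = p - 1
  5p - 3 = p - 1  ⇒  4p = 2  ⇒  p = 1/2.
Firm 2's mix must leave Firm 1 indifferent between Not advertise and Advertise.
  Firm 1's expected payoff from Not advertise: q·0 + (1−q)·1 = -q + 1
  Firm 1's expected payoff from Advertise: q·5 + (1−q)·(-1) = 6q - 1
  -q + 1 = 6q - 1  ⇒  -7q = -2  ⇒  q = 2/7.

p = 1/2, q = 2/7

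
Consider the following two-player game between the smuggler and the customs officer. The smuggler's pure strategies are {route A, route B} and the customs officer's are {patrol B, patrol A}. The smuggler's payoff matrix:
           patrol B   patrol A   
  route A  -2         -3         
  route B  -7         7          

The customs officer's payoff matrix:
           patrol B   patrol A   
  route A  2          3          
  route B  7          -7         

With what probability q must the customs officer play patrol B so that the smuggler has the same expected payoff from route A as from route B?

q = 2/3

Set the smuggler's expected payoff from route A equal to that from route B:
  the smuggler's payoff to route A: q·(-2) + (1−q)·(-3) = q - 3
  the smuggler's payoff to route B: q·(-7) + (1−q)·7 = -14q + 7
  q - 3 = -14q + 7  ⇒  15q = 10  ⇒  q = 2/3.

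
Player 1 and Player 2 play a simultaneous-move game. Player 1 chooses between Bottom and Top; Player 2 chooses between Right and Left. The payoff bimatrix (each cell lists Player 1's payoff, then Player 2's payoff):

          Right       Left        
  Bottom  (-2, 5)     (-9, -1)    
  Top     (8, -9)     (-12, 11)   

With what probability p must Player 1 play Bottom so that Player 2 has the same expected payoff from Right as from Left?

p = 10/13

For Player 2 to be willing to mix, Player 2 must be indifferent between Right and Left, which pins down Player 1's mix.
  Player 2's expected payoff from Right: p·5 + (1−p)·(-9) = 14p - 9
  Player 2's expected payoff from Left: p·(-1) + (1−p)·11 = -12p + 11
  14p - 9 = -12p + 11  ⇒  26p = 20  ⇒  p = 10/13.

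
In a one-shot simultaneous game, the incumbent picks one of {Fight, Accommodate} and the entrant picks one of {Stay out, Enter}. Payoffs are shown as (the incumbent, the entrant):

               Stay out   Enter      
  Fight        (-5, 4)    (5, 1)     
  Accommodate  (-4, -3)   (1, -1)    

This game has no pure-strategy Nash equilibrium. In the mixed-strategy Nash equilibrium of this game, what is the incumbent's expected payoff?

-3

The incumbent's indifference between Fight and Accommodate determines the entrant's mixing probability q:
  the incumbent's expected payoff from Fight: q·(-5) + (1−q)·5 = -10q + 5
  the incumbent's expected payoff from Accommodate: q·(-4) + (1−q)·1 = -5q + 1
  -10q + 5 = -5q + 1  ⇒  -5q = -4  ⇒  q = 4/5.
At equilibrium the incumbent is indifferent across rows, so the incumbent's payoff equals the payoff from Fight: (4/5)·(-5) + (1/5)·5 = -3.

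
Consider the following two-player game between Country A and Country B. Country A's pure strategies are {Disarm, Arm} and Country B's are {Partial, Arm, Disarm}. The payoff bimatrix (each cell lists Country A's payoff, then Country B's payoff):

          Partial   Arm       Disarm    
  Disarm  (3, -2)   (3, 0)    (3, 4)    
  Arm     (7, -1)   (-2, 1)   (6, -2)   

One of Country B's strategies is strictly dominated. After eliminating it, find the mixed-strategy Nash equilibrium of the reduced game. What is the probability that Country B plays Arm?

Country B's strategy Partial is strictly dominated by Arm: 0 > -2 and 1 > -1. Eliminate Partial.
For Country A to be willing to mix, Country A must be indifferent between Disarm and Arm, which pins down Country B's mix.
  Country A's payoff from Disarm: q·3 + (1−q)·3 = 3
  Country A's payoff from Arm: q·(-2) + (1−q)·6 = -8q + 6
  3 = -8q + 6  ⇒  8q = 3  ⇒  q = 3/8.

q = 3/8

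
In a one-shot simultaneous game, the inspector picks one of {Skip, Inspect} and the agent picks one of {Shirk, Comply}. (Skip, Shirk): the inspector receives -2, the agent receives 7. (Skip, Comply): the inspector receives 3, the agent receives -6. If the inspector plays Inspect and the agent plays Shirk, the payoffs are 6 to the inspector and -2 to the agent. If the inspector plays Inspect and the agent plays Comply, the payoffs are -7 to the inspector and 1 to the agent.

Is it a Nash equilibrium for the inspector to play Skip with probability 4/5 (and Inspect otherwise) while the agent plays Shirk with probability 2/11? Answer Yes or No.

Given the inspector's mix p = 4/5, the agent's payoff from Shirk is 26/5 but from Comply is -23/5. The agent strictly prefers Shirk, so the agent would not mix.
So the proposed profile is not a Nash equilibrium.

No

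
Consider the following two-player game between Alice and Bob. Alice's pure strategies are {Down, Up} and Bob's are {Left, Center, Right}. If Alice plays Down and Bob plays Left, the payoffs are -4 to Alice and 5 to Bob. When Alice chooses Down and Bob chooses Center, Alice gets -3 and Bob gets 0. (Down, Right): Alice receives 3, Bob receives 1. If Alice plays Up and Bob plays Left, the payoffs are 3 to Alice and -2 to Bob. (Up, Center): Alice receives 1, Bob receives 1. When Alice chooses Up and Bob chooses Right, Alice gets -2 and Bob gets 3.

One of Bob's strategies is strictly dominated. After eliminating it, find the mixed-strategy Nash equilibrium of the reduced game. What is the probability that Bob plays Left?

q = 5/12

Bob's strategy Center is strictly dominated by Right: 1 > 0 and 3 > 1. Eliminate Center.
Alice's indifference between Down and Up determines Bob's mixing probability q:
  Alice's expected payoff from Down: q·(-4) + (1−q)·3 = -7q + 3
  Alice's expected payoff from Up: q·3 + (1−q)·(-2) = 5q - 2
  -7q + 3 = 5q - 2  ⇒  -12q = -5  ⇒  q = 5/12.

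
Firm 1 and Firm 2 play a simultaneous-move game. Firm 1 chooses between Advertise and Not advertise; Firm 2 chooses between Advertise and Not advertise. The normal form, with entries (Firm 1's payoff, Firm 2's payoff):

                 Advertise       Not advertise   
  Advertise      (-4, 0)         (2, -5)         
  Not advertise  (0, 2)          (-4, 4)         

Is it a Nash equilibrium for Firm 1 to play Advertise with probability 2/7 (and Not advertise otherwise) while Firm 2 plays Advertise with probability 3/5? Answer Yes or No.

Check Firm 2's indifference given Firm 1's mix p = 2/7:
  payoff from Advertise = 10/7; payoff from Not advertise = 10/7 — equal.
Check Firm 1's indifference given Firm 2's mix q = 3/5:
  payoff from Advertise = -8/5; payoff from Not advertise = -8/5 — equal.
Both players are indifferent, so neither can profitably deviate.

Yes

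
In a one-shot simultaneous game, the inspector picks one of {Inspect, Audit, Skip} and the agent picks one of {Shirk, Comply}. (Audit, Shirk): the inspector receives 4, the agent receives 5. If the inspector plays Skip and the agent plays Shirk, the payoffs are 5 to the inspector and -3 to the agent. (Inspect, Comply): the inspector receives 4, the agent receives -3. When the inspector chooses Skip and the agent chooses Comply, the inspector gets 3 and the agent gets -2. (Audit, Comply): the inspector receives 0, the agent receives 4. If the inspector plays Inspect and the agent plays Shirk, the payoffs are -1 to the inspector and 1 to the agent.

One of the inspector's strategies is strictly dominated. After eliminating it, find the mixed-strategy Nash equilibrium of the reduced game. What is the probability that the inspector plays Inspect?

The inspector's strategy Audit is strictly dominated by Skip: 5 > 4 and 3 > 0. Eliminate Audit.
In a mixed equilibrium the agent is indifferent between Shirk and Comply; this condition fixes p.
  the agent's payoff from Shirk: p·1 + (1−p)·(-3) = 4p - 3
  the agent's payoff from Comply: p·(-3) + (1−p)·(-2) = -p - 2
  4p - 3 = -p - 2  ⇒  5p = 1  ⇒  p = 1/5.

p = 1/5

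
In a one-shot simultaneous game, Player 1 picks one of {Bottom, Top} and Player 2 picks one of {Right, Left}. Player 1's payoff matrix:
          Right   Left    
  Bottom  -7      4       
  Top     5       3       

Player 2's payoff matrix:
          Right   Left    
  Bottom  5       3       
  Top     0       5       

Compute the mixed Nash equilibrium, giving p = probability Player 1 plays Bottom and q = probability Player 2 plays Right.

Set Player 2's expected payoff from Right equal to that from Left:
  Player 2's payoff to Right: p·5 + (1−p)·0 = 5p
  Player 2's payoff to Left: p·3 + (1−p)·5 = -2p + 5
  5p = -2p + 5  ⇒  7p = 5  ⇒  p = 5/7.
For Player 1 to be willing to mix, Player 1 must be indifferent between Bottom and Top, which pins down Player 2's mix.
  Player 1's payoff from Bottom: q·(-7) + (1−q)·4 = -11q + 4
  Player 1's payoff from Top: q·5 + (1−q)·3 = 2q + 3
  -11q + 4 = 2q + 3  ⇒  -13q = -1  ⇒  q = 1/13.

p = 5/7, q = 1/13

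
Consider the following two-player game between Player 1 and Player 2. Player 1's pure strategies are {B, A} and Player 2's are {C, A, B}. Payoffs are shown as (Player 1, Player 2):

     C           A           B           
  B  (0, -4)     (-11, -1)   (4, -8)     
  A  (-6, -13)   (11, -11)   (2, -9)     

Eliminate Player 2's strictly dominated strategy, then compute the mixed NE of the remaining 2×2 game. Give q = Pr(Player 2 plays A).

q = 1/12

Player 2's strategy C is strictly dominated by A: -1 > -4 and -11 > -13. Eliminate C.
For Player 1 to be willing to mix, Player 1 must be indifferent between B and A, which pins down Player 2's mix.
  Player 1's payoff to B: q·(-11) + (1−q)·4 = -15q + 4
  Player 1's payoff to A: q·11 + (1−q)·2 = 9q + 2
  -15q + 4 = 9q + 2  ⇒  -24q = -2  ⇒  q = 1/12.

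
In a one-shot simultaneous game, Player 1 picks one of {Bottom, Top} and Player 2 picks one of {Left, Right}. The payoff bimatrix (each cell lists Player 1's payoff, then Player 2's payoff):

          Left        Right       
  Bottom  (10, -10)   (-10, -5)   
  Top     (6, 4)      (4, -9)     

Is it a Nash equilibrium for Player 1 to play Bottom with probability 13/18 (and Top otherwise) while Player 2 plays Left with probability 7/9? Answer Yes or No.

Check Player 2's indifference given Player 1's mix p = 13/18:
  payoff from Left = -55/9; payoff from Right = -55/9 — equal.
Check Player 1's indifference given Player 2's mix q = 7/9:
  payoff from Bottom = 50/9; payoff from Top = 50/9 — equal.
Both players are indifferent, so neither can profitably deviate.

Yes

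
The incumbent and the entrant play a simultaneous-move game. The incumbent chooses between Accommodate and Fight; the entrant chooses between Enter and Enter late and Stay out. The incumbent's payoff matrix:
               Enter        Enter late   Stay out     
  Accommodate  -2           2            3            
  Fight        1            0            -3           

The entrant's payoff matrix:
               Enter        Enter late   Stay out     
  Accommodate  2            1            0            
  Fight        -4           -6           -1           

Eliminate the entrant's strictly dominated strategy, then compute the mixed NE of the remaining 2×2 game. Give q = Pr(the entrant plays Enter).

The entrant's strategy Enter late is strictly dominated by Enter: 2 > 1 and -4 > -6. Eliminate Enter late.
Set the incumbent's expected payoff from Accommodate equal to that from Fight:
  the incumbent's payoff from Accommodate: q·(-2) + (1−q)·3 = -5q + 3
  the incumbent's payoff from Fight: q·1 + (1−q)·(-3) = 4q - 3
  -5q + 3 = 4q - 3  ⇒  -9q = -6  ⇒  q = 2/3.

q = 2/3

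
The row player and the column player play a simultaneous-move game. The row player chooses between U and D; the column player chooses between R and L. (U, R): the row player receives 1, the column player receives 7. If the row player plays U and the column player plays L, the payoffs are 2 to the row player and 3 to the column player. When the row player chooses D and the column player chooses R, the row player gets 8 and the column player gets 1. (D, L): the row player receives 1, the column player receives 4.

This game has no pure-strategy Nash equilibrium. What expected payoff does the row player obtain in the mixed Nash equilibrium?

15/8

The row player's indifference between U and D determines the column player's mixing probability q:
  the row player's payoff to U: q·1 + (1−q)·2 = -q + 2
  the row player's payoff to D: q·8 + (1−q)·1 = 7q + 1
  -q + 2 = 7q + 1  ⇒  -8q = -1  ⇒  q = 1/8.
At equilibrium the row player is indifferent across rows, so the row player's payoff equals the payoff from U: (1/8)·1 + (7/8)·2 = 15/8.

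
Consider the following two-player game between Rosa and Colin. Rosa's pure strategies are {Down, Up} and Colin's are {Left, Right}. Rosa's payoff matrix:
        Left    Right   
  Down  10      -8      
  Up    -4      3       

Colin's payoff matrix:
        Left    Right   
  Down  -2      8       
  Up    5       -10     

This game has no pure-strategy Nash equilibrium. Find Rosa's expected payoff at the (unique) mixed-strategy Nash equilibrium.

-2/25

Set Rosa's expected payoff from Down equal to that from Up:
  Rosa's expected payoff from Down: q·10 + (1−q)·(-8) = 18q - 8
  Rosa's expected payoff from Up: q·(-4) + (1−q)·3 = -7q + 3
  18q - 8 = -7q + 3  ⇒  25q = 11  ⇒  q = 11/25.
At equilibrium Rosa is indifferent across rows, so Rosa's payoff equals the payoff from Down: (11/25)·10 + (14/25)·(-8) = -2/25.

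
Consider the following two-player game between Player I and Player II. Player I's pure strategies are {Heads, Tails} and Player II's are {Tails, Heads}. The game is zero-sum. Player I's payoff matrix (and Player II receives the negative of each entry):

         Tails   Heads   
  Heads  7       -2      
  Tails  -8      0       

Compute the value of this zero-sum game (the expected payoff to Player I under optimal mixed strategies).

For Player I to be willing to mix, Player I must be indifferent between Heads and Tails, which pins down Player II's mix.
  Player I's payoff from Heads: q·7 + (1−q)·(-2) = 9q - 2
  Player I's payoff from Tails: q·(-8) + (1−q)·0 = -8q
  9q - 2 = -8q  ⇒  17q = 2  ⇒  q = 2/17.
The value is Player I's expected payoff against this mix (using Heads): (2/17)·7 + (15/17)·(-2) = -16/17.

v = -16/17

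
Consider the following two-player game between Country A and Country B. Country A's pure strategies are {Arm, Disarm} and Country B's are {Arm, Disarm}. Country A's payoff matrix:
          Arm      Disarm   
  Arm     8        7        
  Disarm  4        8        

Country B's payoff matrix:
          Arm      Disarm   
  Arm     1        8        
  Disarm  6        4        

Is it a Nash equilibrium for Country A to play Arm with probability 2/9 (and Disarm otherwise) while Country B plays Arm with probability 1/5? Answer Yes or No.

Check Country B's indifference given Country A's mix p = 2/9:
  payoff from Arm = 44/9; payoff from Disarm = 44/9 — equal.
Check Country A's indifference given Country B's mix q = 1/5:
  payoff from Arm = 36/5; payoff from Disarm = 36/5 — equal.
Both players are indifferent, so neither can profitably deviate.

Yes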